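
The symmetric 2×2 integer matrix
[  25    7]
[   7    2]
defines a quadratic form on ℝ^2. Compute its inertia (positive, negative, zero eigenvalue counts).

Answer: (2, 0, 0)

Derivation:
step 0: pivot 25 → sign +
step 1: pivot 1/25 → sign +
signature = (2, 0, 0)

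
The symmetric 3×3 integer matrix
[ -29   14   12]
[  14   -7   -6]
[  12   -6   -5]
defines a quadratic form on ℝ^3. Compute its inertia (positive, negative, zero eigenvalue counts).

step 0: pivot -29 → sign −
step 1: pivot -7/29 → sign −
step 2: pivot 1/7 → sign +
signature = (1, 2, 0)

Answer: (1, 2, 0)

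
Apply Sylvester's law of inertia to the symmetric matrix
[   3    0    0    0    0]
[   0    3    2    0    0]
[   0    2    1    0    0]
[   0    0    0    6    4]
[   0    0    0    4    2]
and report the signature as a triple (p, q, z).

step 0: pivot 3 → sign +
step 1: pivot 3 → sign +
step 2: pivot -1/3 → sign −
step 3: pivot 6 → sign +
step 4: pivot -2/3 → sign −
signature = (3, 2, 0)

Answer: (3, 2, 0)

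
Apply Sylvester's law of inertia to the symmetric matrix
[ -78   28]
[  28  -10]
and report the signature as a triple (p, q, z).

step 0: pivot -78 → sign −
step 1: pivot 2/39 → sign +
signature = (1, 1, 0)

Answer: (1, 1, 0)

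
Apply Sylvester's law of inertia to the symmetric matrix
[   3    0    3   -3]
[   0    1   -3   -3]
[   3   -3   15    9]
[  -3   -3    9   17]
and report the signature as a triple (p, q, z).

step 0: pivot 3 → sign +
step 1: pivot 1 → sign +
step 2: pivot 3 → sign +
step 3: pivot 2 → sign +
signature = (4, 0, 0)

Answer: (4, 0, 0)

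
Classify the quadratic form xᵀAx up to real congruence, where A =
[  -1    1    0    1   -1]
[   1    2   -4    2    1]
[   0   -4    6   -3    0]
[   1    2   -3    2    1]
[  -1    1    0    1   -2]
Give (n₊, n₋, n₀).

Answer: (2, 3, 0)

Derivation:
step 0: pivot -1 → sign −
step 1: pivot 3 → sign +
step 2: pivot 2/3 → sign +
step 3: pivot -3/2 → sign −
step 4: pivot -1 → sign −
signature = (2, 3, 0)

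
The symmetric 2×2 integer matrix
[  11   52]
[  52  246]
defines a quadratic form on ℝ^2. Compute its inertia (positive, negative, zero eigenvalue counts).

step 0: pivot 11 → sign +
step 1: pivot 2/11 → sign +
signature = (2, 0, 0)

Answer: (2, 0, 0)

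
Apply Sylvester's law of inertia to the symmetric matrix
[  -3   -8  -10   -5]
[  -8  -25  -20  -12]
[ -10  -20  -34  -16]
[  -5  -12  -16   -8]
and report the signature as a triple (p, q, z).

step 0: pivot -3 → sign −
step 1: pivot -11/3 → sign −
step 2: pivot 126/11 → sign +
step 3: pivot -1/63 → sign −
signature = (1, 3, 0)

Answer: (1, 3, 0)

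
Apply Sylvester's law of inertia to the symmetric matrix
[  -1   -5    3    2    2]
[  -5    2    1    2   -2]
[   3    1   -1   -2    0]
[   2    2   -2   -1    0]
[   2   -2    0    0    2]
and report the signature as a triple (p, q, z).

Answer: (4, 1, 0)

Derivation:
step 0: pivot -1 → sign −
step 1: pivot 27 → sign +
step 2: pivot 20/27 → sign +
step 3: pivot 3/5 → sign +
step 4: pivot 1/3 → sign +
signature = (4, 1, 0)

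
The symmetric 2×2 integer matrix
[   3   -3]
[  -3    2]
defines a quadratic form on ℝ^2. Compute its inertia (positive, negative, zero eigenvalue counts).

Answer: (1, 1, 0)

Derivation:
step 0: pivot 3 → sign +
step 1: pivot -1 → sign −
signature = (1, 1, 0)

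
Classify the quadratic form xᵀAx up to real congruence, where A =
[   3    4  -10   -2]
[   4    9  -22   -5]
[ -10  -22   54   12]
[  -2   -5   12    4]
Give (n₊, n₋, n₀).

Answer: (4, 0, 0)

Derivation:
step 0: pivot 3 → sign +
step 1: pivot 11/3 → sign +
step 2: pivot 2/11 → sign +
step 3: pivot 1 → sign +
signature = (4, 0, 0)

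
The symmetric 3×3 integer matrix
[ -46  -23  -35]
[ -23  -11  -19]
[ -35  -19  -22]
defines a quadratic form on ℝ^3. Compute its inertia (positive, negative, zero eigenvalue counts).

Answer: (2, 1, 0)

Derivation:
step 0: pivot -46 → sign −
step 1: pivot 1/2 → sign +
step 2: pivot 3/23 → sign +
signature = (2, 1, 0)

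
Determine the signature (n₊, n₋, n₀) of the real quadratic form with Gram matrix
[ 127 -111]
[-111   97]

step 0: pivot 127 → sign +
step 1: pivot -2/127 → sign −
signature = (1, 1, 0)

Answer: (1, 1, 0)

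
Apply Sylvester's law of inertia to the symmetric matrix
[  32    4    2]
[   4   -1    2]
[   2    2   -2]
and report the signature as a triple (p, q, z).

Answer: (1, 2, 0)

Derivation:
step 0: pivot 32 → sign +
step 1: pivot -3/2 → sign −
step 2: pivot -1/12 → sign −
signature = (1, 2, 0)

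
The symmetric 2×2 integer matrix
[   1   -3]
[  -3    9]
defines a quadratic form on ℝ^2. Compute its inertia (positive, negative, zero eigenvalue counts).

step 0: pivot 1 → sign +
step 1: row/col 1 already zero → sign 0
signature = (1, 0, 1)

Answer: (1, 0, 1)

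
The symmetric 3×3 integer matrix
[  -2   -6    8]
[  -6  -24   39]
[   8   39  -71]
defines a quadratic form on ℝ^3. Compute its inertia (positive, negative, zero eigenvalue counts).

step 0: pivot -2 → sign −
step 1: pivot -6 → sign −
step 2: pivot -3/2 → sign −
signature = (0, 3, 0)

Answer: (0, 3, 0)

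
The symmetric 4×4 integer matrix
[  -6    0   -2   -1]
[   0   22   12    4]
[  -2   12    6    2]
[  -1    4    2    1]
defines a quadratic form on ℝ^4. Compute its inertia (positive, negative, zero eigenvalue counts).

step 0: pivot -6 → sign −
step 1: pivot 22 → sign +
step 2: pivot 4/33 → sign +
step 3: pivot 1/4 → sign +
signature = (3, 1, 0)

Answer: (3, 1, 0)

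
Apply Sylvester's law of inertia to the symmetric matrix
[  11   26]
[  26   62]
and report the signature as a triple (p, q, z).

step 0: pivot 11 → sign +
step 1: pivot 6/11 → sign +
signature = (2, 0, 0)

Answer: (2, 0, 0)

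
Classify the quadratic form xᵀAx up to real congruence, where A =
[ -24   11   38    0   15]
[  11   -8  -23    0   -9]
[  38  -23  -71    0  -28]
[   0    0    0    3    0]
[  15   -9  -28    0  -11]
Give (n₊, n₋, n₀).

step 0: pivot -24 → sign −
step 1: pivot -71/24 → sign −
step 2: pivot -21/71 → sign −
step 3: pivot 3 → sign +
step 4: pivot 2/21 → sign +
signature = (2, 3, 0)

Answer: (2, 3, 0)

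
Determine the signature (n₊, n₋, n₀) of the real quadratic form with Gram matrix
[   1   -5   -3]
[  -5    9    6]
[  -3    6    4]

step 0: pivot 1 → sign +
step 1: pivot -16 → sign −
step 2: pivot 1/16 → sign +
signature = (2, 1, 0)

Answer: (2, 1, 0)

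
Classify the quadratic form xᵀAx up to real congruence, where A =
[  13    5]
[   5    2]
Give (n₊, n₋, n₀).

Answer: (2, 0, 0)

Derivation:
step 0: pivot 13 → sign +
step 1: pivot 1/13 → sign +
signature = (2, 0, 0)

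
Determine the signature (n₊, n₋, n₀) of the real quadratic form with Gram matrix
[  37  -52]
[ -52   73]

Answer: (1, 1, 0)

Derivation:
step 0: pivot 37 → sign +
step 1: pivot -3/37 → sign −
signature = (1, 1, 0)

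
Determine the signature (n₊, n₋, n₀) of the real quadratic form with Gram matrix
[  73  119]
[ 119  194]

Answer: (2, 0, 0)

Derivation:
step 0: pivot 73 → sign +
step 1: pivot 1/73 → sign +
signature = (2, 0, 0)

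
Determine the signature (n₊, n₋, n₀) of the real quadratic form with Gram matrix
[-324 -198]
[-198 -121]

Answer: (0, 1, 1)

Derivation:
step 0: pivot -324 → sign −
step 1: row/col 1 already zero → sign 0
signature = (0, 1, 1)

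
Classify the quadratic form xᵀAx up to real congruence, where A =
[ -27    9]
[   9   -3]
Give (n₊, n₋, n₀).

Answer: (0, 1, 1)

Derivation:
step 0: pivot -27 → sign −
step 1: row/col 1 already zero → sign 0
signature = (0, 1, 1)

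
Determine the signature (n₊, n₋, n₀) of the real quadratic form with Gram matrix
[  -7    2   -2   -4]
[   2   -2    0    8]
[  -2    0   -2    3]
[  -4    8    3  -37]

step 0: pivot -7 → sign −
step 1: pivot -10/7 → sign −
step 2: pivot -6/5 → sign −
step 3: pivot -1/6 → sign −
signature = (0, 4, 0)

Answer: (0, 4, 0)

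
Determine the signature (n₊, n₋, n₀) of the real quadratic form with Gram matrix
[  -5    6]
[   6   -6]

Answer: (1, 1, 0)

Derivation:
step 0: pivot -5 → sign −
step 1: pivot 6/5 → sign +
signature = (1, 1, 0)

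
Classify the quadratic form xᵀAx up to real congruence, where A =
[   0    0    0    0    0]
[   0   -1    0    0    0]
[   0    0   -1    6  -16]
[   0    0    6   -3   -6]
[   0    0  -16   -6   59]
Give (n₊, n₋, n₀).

step 0: pivot -1 → sign −
step 1: pivot -1 → sign −
step 2: pivot 33 → sign +
step 3: pivot -3/11 → sign −
step 4: row/col 4 already zero → sign 0
signature = (1, 3, 1)

Answer: (1, 3, 1)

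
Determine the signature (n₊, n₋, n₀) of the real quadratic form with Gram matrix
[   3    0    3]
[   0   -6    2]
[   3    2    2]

Answer: (1, 2, 0)

Derivation:
step 0: pivot 3 → sign +
step 1: pivot -6 → sign −
step 2: pivot -1/3 → sign −
signature = (1, 2, 0)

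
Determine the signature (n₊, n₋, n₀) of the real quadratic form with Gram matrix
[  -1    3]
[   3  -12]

Answer: (0, 2, 0)

Derivation:
step 0: pivot -1 → sign −
step 1: pivot -3 → sign −
signature = (0, 2, 0)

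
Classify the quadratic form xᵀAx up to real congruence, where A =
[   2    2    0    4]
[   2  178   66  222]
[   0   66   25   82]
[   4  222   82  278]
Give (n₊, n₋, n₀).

step 0: pivot 2 → sign +
step 1: pivot 176 → sign +
step 2: pivot 1/4 → sign +
step 3: pivot -3/11 → sign −
signature = (3, 1, 0)

Answer: (3, 1, 0)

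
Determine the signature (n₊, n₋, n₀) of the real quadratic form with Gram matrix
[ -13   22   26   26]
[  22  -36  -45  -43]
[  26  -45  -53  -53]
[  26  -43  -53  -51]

step 0: pivot -13 → sign −
step 1: pivot 16/13 → sign +
step 2: pivot -29/16 → sign −
step 3: pivot 6/29 → sign +
signature = (2, 2, 0)

Answer: (2, 2, 0)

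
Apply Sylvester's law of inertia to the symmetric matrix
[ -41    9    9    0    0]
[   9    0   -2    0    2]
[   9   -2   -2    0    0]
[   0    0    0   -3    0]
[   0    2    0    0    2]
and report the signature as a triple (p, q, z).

Answer: (1, 3, 1)

Derivation:
step 0: pivot -41 → sign −
step 1: pivot 81/41 → sign +
step 2: pivot -2/81 → sign −
step 3: pivot -3 → sign −
step 4: row/col 4 already zero → sign 0
signature = (1, 3, 1)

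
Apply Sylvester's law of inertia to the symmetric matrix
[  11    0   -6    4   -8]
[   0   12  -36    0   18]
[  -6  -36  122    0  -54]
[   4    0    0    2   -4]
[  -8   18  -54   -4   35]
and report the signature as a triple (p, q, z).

Answer: (4, 0, 1)

Derivation:
step 0: pivot 11 → sign +
step 1: pivot 12 → sign +
step 2: pivot 118/11 → sign +
step 3: pivot 6/59 → sign +
step 4: row/col 4 already zero → sign 0
signature = (4, 0, 1)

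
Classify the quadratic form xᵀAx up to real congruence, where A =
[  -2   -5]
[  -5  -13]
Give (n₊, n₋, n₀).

step 0: pivot -2 → sign −
step 1: pivot -1/2 → sign −
signature = (0, 2, 0)

Answer: (0, 2, 0)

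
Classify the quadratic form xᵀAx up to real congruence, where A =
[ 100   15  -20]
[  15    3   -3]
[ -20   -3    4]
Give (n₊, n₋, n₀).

Answer: (2, 0, 1)

Derivation:
step 0: pivot 100 → sign +
step 1: pivot 3/4 → sign +
step 2: row/col 2 already zero → sign 0
signature = (2, 0, 1)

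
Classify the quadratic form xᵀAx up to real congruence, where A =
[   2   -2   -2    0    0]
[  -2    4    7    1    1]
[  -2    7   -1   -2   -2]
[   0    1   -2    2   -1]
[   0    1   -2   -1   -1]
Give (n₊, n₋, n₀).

Answer: (3, 2, 0)

Derivation:
step 0: pivot 2 → sign +
step 1: pivot 2 → sign +
step 2: pivot -31/2 → sign −
step 3: pivot 87/31 → sign +
step 4: pivot -6/29 → sign −
signature = (3, 2, 0)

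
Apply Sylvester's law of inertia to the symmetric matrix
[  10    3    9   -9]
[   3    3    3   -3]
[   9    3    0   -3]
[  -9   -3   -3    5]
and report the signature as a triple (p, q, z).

Answer: (3, 1, 0)

Derivation:
step 0: pivot 10 → sign +
step 1: pivot 21/10 → sign +
step 2: pivot -57/7 → sign −
step 3: pivot 2/19 → sign +
signature = (3, 1, 0)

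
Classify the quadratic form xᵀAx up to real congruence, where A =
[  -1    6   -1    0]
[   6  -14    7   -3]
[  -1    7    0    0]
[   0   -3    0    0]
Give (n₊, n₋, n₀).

step 0: pivot -1 → sign −
step 1: pivot 22 → sign +
step 2: pivot 21/22 → sign +
step 3: pivot -3/7 → sign −
signature = (2, 2, 0)

Answer: (2, 2, 0)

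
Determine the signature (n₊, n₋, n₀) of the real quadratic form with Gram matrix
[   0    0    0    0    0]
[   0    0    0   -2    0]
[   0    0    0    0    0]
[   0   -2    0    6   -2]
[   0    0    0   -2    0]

Answer: (1, 1, 3)

Derivation:
step 0: pivot 6 → sign +
step 1: pivot -2/3 → sign −
step 2: row/col 2 already zero → sign 0
step 3: row/col 3 already zero → sign 0
step 4: row/col 4 already zero → sign 0
signature = (1, 1, 3)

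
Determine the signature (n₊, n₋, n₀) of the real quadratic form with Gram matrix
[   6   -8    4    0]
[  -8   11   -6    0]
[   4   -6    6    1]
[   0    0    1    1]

step 0: pivot 6 → sign +
step 1: pivot 1/3 → sign +
step 2: pivot 2 → sign +
step 3: pivot 1/2 → sign +
signature = (4, 0, 0)

Answer: (4, 0, 0)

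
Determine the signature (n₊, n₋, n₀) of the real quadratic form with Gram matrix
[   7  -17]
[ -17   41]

Answer: (1, 1, 0)

Derivation:
step 0: pivot 7 → sign +
step 1: pivot -2/7 → sign −
signature = (1, 1, 0)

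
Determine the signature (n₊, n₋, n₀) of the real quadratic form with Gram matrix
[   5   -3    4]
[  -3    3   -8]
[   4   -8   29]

Answer: (2, 1, 0)

Derivation:
step 0: pivot 5 → sign +
step 1: pivot 6/5 → sign +
step 2: pivot -1/3 → sign −
signature = (2, 1, 0)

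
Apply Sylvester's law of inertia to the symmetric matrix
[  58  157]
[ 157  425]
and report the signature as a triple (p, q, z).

step 0: pivot 58 → sign +
step 1: pivot 1/58 → sign +
signature = (2, 0, 0)

Answer: (2, 0, 0)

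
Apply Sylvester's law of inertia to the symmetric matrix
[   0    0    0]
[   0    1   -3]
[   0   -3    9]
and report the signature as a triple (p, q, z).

step 0: pivot 1 → sign +
step 1: row/col 1 already zero → sign 0
step 2: row/col 2 already zero → sign 0
signature = (1, 0, 2)

Answer: (1, 0, 2)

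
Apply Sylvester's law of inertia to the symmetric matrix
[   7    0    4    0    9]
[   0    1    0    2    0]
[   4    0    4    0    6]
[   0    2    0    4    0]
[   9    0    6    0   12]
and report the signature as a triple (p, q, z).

step 0: pivot 7 → sign +
step 1: pivot 1 → sign +
step 2: pivot 12/7 → sign +
step 3: row/col 3 already zero → sign 0
step 4: row/col 4 already zero → sign 0
signature = (3, 0, 2)

Answer: (3, 0, 2)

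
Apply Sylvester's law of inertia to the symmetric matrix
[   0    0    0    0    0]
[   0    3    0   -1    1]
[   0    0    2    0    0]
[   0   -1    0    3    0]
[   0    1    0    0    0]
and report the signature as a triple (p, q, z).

step 0: pivot 3 → sign +
step 1: pivot 2 → sign +
step 2: pivot 8/3 → sign +
step 3: pivot -3/8 → sign −
step 4: row/col 4 already zero → sign 0
signature = (3, 1, 1)

Answer: (3, 1, 1)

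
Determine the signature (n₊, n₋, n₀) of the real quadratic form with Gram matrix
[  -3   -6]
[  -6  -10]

Answer: (1, 1, 0)

Derivation:
step 0: pivot -3 → sign −
step 1: pivot 2 → sign +
signature = (1, 1, 0)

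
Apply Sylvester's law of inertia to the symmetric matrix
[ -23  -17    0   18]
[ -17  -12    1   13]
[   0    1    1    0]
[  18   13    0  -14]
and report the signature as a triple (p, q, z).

step 0: pivot -23 → sign −
step 1: pivot 13/23 → sign +
step 2: pivot -10/13 → sign −
step 3: pivot 3/10 → sign +
signature = (2, 2, 0)

Answer: (2, 2, 0)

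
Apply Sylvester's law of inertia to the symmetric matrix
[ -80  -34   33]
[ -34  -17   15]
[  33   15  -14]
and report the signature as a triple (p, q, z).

Answer: (0, 3, 0)

Derivation:
step 0: pivot -80 → sign −
step 1: pivot -51/20 → sign −
step 2: pivot -1/68 → sign −
signature = (0, 3, 0)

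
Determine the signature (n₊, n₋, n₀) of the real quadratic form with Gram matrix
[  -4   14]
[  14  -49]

Answer: (0, 1, 1)

Derivation:
step 0: pivot -4 → sign −
step 1: row/col 1 already zero → sign 0
signature = (0, 1, 1)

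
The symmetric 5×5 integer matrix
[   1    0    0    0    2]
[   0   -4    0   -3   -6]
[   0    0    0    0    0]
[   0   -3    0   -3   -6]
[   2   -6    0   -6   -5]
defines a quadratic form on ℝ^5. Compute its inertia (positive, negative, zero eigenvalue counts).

step 0: pivot 1 → sign +
step 1: pivot -4 → sign −
step 2: pivot -3/4 → sign −
step 3: pivot 3 → sign +
step 4: row/col 4 already zero → sign 0
signature = (2, 2, 1)

Answer: (2, 2, 1)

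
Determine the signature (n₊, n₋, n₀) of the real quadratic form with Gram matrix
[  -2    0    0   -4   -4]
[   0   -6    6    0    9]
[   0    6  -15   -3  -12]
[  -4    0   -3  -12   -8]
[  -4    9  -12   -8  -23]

Answer: (0, 5, 0)

Derivation:
step 0: pivot -2 → sign −
step 1: pivot -6 → sign −
step 2: pivot -9 → sign −
step 3: pivot -3 → sign −
step 4: pivot -1/6 → sign −
signature = (0, 5, 0)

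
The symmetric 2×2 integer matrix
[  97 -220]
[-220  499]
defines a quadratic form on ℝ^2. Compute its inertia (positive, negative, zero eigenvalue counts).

Answer: (2, 0, 0)

Derivation:
step 0: pivot 97 → sign +
step 1: pivot 3/97 → sign +
signature = (2, 0, 0)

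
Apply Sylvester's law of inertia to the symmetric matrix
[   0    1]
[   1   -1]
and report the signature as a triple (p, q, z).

Answer: (1, 1, 0)

Derivation:
step 0: pivot -1 → sign −
step 1: pivot 1 → sign +
signature = (1, 1, 0)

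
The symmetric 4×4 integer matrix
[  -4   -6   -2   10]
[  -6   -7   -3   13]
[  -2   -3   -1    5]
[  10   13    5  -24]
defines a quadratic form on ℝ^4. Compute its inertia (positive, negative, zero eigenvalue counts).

Answer: (1, 2, 1)

Derivation:
step 0: pivot -4 → sign −
step 1: pivot 2 → sign +
step 2: pivot -1 → sign −
step 3: row/col 3 already zero → sign 0
signature = (1, 2, 1)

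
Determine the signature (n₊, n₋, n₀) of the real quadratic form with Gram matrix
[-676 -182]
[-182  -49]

Answer: (0, 1, 1)

Derivation:
step 0: pivot -676 → sign −
step 1: row/col 1 already zero → sign 0
signature = (0, 1, 1)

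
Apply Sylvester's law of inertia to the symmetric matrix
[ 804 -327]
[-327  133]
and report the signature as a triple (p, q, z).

Answer: (2, 0, 0)

Derivation:
step 0: pivot 804 → sign +
step 1: pivot 1/268 → sign +
signature = (2, 0, 0)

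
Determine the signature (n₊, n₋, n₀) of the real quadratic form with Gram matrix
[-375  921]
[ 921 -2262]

step 0: pivot -375 → sign −
step 1: pivot -3/125 → sign −
signature = (0, 2, 0)

Answer: (0, 2, 0)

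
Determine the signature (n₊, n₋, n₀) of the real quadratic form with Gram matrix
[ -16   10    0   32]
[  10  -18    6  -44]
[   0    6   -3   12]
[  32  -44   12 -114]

Answer: (1, 3, 0)

Derivation:
step 0: pivot -16 → sign −
step 1: pivot -47/4 → sign −
step 2: pivot 3/47 → sign +
step 3: pivot -2 → sign −
signature = (1, 3, 0)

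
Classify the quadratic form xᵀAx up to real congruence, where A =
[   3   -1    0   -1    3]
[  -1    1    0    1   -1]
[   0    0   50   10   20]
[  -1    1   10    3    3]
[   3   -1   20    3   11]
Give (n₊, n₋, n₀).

step 0: pivot 3 → sign +
step 1: pivot 2/3 → sign +
step 2: pivot 50 → sign +
step 3: row/col 3 already zero → sign 0
step 4: row/col 4 already zero → sign 0
signature = (3, 0, 2)

Answer: (3, 0, 2)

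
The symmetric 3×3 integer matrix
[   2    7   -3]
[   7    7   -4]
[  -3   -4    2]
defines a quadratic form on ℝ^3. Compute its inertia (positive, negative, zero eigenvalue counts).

Answer: (1, 2, 0)

Derivation:
step 0: pivot 2 → sign +
step 1: pivot -35/2 → sign −
step 2: pivot -3/35 → sign −
signature = (1, 2, 0)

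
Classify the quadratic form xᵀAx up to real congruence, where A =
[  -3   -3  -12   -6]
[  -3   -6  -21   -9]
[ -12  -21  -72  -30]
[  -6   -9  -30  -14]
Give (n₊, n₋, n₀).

step 0: pivot -3 → sign −
step 1: pivot -3 → sign −
step 2: pivot 3 → sign +
step 3: pivot -2 → sign −
signature = (1, 3, 0)

Answer: (1, 3, 0)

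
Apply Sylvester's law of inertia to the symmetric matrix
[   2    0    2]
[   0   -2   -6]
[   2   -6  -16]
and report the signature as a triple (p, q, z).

step 0: pivot 2 → sign +
step 1: pivot -2 → sign −
step 2: row/col 2 already zero → sign 0
signature = (1, 1, 1)

Answer: (1, 1, 1)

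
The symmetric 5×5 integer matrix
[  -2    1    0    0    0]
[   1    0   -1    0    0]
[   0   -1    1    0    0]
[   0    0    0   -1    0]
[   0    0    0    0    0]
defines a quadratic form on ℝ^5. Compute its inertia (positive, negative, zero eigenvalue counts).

Answer: (1, 3, 1)

Derivation:
step 0: pivot -2 → sign −
step 1: pivot 1/2 → sign +
step 2: pivot -1 → sign −
step 3: pivot -1 → sign −
step 4: row/col 4 already zero → sign 0
signature = (1, 3, 1)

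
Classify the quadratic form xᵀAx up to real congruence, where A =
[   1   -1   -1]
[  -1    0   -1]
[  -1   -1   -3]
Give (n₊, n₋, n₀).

Answer: (1, 1, 1)

Derivation:
step 0: pivot 1 → sign +
step 1: pivot -1 → sign −
step 2: row/col 2 already zero → sign 0
signature = (1, 1, 1)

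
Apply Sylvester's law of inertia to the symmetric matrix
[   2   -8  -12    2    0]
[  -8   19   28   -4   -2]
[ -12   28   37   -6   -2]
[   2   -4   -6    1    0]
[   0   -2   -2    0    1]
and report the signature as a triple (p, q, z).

Answer: (2, 3, 0)

Derivation:
step 0: pivot 2 → sign +
step 1: pivot -13 → sign −
step 2: pivot -55/13 → sign −
step 3: pivot 13/55 → sign +
step 4: pivot -3/13 → sign −
signature = (2, 3, 0)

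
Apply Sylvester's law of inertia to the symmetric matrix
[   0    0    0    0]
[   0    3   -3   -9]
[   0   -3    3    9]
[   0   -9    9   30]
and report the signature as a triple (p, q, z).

Answer: (2, 0, 2)

Derivation:
step 0: pivot 3 → sign +
step 1: pivot 3 → sign +
step 2: row/col 2 already zero → sign 0
step 3: row/col 3 already zero → sign 0
signature = (2, 0, 2)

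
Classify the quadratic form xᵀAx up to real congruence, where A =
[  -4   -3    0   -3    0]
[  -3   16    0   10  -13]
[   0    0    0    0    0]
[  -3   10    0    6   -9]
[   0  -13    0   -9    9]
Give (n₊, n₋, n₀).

Answer: (2, 2, 1)

Derivation:
step 0: pivot -4 → sign −
step 1: pivot 73/4 → sign +
step 2: pivot 2/73 → sign +
step 3: pivot -3 → sign −
step 4: row/col 4 already zero → sign 0
signature = (2, 2, 1)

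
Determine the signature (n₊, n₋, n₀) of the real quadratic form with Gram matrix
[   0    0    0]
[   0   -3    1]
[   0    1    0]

Answer: (1, 1, 1)

Derivation:
step 0: pivot -3 → sign −
step 1: pivot 1/3 → sign +
step 2: row/col 2 already zero → sign 0
signature = (1, 1, 1)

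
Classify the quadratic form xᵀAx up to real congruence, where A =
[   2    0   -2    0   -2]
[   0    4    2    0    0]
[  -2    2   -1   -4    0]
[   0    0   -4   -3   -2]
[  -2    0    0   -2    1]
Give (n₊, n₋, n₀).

Answer: (3, 1, 1)

Derivation:
step 0: pivot 2 → sign +
step 1: pivot 4 → sign +
step 2: pivot -4 → sign −
step 3: pivot 1 → sign +
step 4: row/col 4 already zero → sign 0
signature = (3, 1, 1)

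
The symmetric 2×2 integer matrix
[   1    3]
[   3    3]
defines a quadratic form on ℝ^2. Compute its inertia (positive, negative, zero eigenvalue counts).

step 0: pivot 1 → sign +
step 1: pivot -6 → sign −
signature = (1, 1, 0)

Answer: (1, 1, 0)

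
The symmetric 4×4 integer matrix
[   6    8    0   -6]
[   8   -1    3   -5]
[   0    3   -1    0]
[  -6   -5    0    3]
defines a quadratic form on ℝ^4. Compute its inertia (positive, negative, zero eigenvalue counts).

Answer: (2, 2, 0)

Derivation:
step 0: pivot 6 → sign +
step 1: pivot -35/3 → sign −
step 2: pivot -8/35 → sign −
step 3: pivot 3/8 → sign +
signature = (2, 2, 0)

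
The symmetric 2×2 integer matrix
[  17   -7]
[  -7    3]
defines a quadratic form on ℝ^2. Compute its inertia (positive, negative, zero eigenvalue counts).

Answer: (2, 0, 0)

Derivation:
step 0: pivot 17 → sign +
step 1: pivot 2/17 → sign +
signature = (2, 0, 0)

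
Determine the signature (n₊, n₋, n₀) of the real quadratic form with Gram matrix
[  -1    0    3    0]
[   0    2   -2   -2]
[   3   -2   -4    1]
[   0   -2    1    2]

Answer: (2, 2, 0)

Derivation:
step 0: pivot -1 → sign −
step 1: pivot 2 → sign +
step 2: pivot 3 → sign +
step 3: pivot -1/3 → sign −
signature = (2, 2, 0)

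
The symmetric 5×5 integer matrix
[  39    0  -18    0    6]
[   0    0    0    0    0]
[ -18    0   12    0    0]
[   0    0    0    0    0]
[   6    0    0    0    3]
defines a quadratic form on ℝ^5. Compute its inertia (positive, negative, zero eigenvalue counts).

step 0: pivot 39 → sign +
step 1: pivot 48/13 → sign +
step 2: row/col 2 already zero → sign 0
step 3: row/col 3 already zero → sign 0
step 4: row/col 4 already zero → sign 0
signature = (2, 0, 3)

Answer: (2, 0, 3)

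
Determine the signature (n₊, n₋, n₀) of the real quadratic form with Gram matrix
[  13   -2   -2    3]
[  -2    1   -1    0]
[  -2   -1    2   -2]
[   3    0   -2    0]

Answer: (2, 2, 0)

Derivation:
step 0: pivot 13 → sign +
step 1: pivot 9/13 → sign +
step 2: pivot -7/9 → sign −
step 3: pivot -3/7 → sign −
signature = (2, 2, 0)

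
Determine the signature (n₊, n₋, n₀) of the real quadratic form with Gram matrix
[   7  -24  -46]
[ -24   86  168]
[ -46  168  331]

Answer: (3, 0, 0)

Derivation:
step 0: pivot 7 → sign +
step 1: pivot 26/7 → sign +
step 2: pivot 3/13 → sign +
signature = (3, 0, 0)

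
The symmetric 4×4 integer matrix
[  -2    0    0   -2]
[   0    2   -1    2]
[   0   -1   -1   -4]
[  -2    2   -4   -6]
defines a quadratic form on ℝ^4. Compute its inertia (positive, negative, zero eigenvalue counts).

Answer: (1, 2, 1)

Derivation:
step 0: pivot -2 → sign −
step 1: pivot 2 → sign +
step 2: pivot -3/2 → sign −
step 3: row/col 3 already zero → sign 0
signature = (1, 2, 1)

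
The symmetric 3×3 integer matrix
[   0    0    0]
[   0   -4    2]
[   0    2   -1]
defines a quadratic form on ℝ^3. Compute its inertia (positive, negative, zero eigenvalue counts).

step 0: pivot -4 → sign −
step 1: row/col 1 already zero → sign 0
step 2: row/col 2 already zero → sign 0
signature = (0, 1, 2)

Answer: (0, 1, 2)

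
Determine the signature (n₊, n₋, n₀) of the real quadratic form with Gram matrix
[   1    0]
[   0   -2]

step 0: pivot 1 → sign +
step 1: pivot -2 → sign −
signature = (1, 1, 0)

Answer: (1, 1, 0)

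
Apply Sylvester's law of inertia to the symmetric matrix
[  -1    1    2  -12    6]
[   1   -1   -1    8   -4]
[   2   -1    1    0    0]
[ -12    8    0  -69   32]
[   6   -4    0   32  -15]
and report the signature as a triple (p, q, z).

Answer: (1, 4, 0)

Derivation:
step 0: pivot -1 → sign −
step 1: pivot 5 → sign +
step 2: pivot -1/5 → sign −
step 3: pivot -37 → sign −
step 4: pivot -3/37 → sign −
signature = (1, 4, 0)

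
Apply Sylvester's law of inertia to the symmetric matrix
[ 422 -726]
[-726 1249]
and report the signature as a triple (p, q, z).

Answer: (2, 0, 0)

Derivation:
step 0: pivot 422 → sign +
step 1: pivot 1/211 → sign +
signature = (2, 0, 0)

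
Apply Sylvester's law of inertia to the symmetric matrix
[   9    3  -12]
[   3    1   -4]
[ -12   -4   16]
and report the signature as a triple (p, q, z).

Answer: (1, 0, 2)

Derivation:
step 0: pivot 9 → sign +
step 1: row/col 1 already zero → sign 0
step 2: row/col 2 already zero → sign 0
signature = (1, 0, 2)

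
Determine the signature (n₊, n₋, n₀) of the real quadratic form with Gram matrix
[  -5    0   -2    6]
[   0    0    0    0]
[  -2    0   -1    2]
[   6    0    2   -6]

Answer: (1, 2, 1)

Derivation:
step 0: pivot -5 → sign −
step 1: pivot -1/5 → sign −
step 2: pivot 2 → sign +
step 3: row/col 3 already zero → sign 0
signature = (1, 2, 1)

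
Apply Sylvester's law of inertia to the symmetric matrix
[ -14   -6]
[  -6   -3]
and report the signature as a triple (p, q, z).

step 0: pivot -14 → sign −
step 1: pivot -3/7 → sign −
signature = (0, 2, 0)

Answer: (0, 2, 0)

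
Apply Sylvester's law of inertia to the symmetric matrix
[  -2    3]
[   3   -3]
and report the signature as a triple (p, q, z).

Answer: (1, 1, 0)

Derivation:
step 0: pivot -2 → sign −
step 1: pivot 3/2 → sign +
signature = (1, 1, 0)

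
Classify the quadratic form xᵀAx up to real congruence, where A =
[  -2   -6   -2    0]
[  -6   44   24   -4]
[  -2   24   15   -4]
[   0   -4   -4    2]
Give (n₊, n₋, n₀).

Answer: (3, 1, 0)

Derivation:
step 0: pivot -2 → sign −
step 1: pivot 62 → sign +
step 2: pivot 77/31 → sign +
step 3: pivot 2/77 → sign +
signature = (3, 1, 0)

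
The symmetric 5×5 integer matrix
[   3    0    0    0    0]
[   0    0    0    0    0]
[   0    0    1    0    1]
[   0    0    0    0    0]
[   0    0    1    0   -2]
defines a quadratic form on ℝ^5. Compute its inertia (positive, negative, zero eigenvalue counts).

step 0: pivot 3 → sign +
step 1: pivot 1 → sign +
step 2: pivot -3 → sign −
step 3: row/col 3 already zero → sign 0
step 4: row/col 4 already zero → sign 0
signature = (2, 1, 2)

Answer: (2, 1, 2)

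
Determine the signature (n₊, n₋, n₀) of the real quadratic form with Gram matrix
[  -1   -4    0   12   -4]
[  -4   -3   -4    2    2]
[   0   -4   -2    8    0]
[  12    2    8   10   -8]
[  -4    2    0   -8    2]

Answer: (2, 3, 0)

Derivation:
step 0: pivot -1 → sign −
step 1: pivot 13 → sign +
step 2: pivot -42/13 → sign −
step 3: pivot 62/21 → sign +
step 4: pivot -6/31 → sign −
signature = (2, 3, 0)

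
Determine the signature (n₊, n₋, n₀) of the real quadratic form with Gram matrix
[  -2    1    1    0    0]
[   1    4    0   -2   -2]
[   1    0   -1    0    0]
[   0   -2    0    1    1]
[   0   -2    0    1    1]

Answer: (2, 2, 1)

Derivation:
step 0: pivot -2 → sign −
step 1: pivot 9/2 → sign +
step 2: pivot -5/9 → sign −
step 3: pivot 1/5 → sign +
step 4: row/col 4 already zero → sign 0
signature = (2, 2, 1)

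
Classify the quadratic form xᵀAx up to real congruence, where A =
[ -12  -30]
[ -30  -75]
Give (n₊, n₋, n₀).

Answer: (0, 1, 1)

Derivation:
step 0: pivot -12 → sign −
step 1: row/col 1 already zero → sign 0
signature = (0, 1, 1)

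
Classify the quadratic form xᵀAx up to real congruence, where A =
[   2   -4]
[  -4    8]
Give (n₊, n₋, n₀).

Answer: (1, 0, 1)

Derivation:
step 0: pivot 2 → sign +
step 1: row/col 1 already zero → sign 0
signature = (1, 0, 1)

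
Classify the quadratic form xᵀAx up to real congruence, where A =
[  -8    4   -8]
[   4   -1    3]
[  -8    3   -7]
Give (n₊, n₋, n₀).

Answer: (1, 1, 1)

Derivation:
step 0: pivot -8 → sign −
step 1: pivot 1 → sign +
step 2: row/col 2 already zero → sign 0
signature = (1, 1, 1)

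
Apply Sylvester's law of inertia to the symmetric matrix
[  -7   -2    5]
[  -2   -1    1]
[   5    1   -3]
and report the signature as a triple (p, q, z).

Answer: (1, 2, 0)

Derivation:
step 0: pivot -7 → sign −
step 1: pivot -3/7 → sign −
step 2: pivot 1 → sign +
signature = (1, 2, 0)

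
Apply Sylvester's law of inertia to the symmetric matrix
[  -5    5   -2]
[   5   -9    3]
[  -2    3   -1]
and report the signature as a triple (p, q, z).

Answer: (1, 2, 0)

Derivation:
step 0: pivot -5 → sign −
step 1: pivot -4 → sign −
step 2: pivot 1/20 → sign +
signature = (1, 2, 0)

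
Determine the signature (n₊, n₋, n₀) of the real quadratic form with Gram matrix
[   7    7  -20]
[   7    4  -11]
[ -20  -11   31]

step 0: pivot 7 → sign +
step 1: pivot -3 → sign −
step 2: pivot 6/7 → sign +
signature = (2, 1, 0)

Answer: (2, 1, 0)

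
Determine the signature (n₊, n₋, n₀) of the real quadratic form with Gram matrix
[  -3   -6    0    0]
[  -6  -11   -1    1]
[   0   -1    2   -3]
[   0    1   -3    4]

step 0: pivot -3 → sign −
step 1: pivot 1 → sign +
step 2: pivot 1 → sign +
step 3: pivot -1 → sign −
signature = (2, 2, 0)

Answer: (2, 2, 0)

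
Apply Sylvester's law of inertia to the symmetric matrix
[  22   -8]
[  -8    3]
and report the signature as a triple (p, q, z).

step 0: pivot 22 → sign +
step 1: pivot 1/11 → sign +
signature = (2, 0, 0)

Answer: (2, 0, 0)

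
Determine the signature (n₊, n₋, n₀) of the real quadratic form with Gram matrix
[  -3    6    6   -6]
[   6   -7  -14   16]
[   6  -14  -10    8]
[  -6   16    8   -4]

Answer: (2, 1, 1)

Derivation:
step 0: pivot -3 → sign −
step 1: pivot 5 → sign +
step 2: pivot 6/5 → sign +
step 3: row/col 3 already zero → sign 0
signature = (2, 1, 1)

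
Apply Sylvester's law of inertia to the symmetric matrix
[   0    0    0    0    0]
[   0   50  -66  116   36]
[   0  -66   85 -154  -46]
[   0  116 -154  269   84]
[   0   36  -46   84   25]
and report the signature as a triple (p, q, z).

Answer: (3, 1, 1)

Derivation:
step 0: pivot 50 → sign +
step 1: pivot -53/25 → sign −
step 2: pivot 13/53 → sign +
step 3: pivot 1/13 → sign +
step 4: row/col 4 already zero → sign 0
signature = (3, 1, 1)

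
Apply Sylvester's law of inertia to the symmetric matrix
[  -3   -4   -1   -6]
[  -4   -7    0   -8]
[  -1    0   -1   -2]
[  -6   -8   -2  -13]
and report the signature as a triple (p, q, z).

Answer: (1, 3, 0)

Derivation:
step 0: pivot -3 → sign −
step 1: pivot -5/3 → sign −
step 2: pivot 2/5 → sign +
step 3: pivot -1 → sign −
signature = (1, 3, 0)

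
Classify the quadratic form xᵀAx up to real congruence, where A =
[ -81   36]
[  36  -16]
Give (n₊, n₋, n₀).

step 0: pivot -81 → sign −
step 1: row/col 1 already zero → sign 0
signature = (0, 1, 1)

Answer: (0, 1, 1)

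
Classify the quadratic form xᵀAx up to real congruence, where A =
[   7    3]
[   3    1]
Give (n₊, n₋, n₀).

step 0: pivot 7 → sign +
step 1: pivot -2/7 → sign −
signature = (1, 1, 0)

Answer: (1, 1, 0)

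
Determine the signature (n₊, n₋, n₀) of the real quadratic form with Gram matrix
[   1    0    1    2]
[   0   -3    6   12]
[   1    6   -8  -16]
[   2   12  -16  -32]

Answer: (2, 1, 1)

Derivation:
step 0: pivot 1 → sign +
step 1: pivot -3 → sign −
step 2: pivot 3 → sign +
step 3: row/col 3 already zero → sign 0
signature = (2, 1, 1)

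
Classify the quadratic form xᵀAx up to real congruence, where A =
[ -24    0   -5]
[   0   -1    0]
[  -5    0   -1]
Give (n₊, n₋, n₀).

step 0: pivot -24 → sign −
step 1: pivot -1 → sign −
step 2: pivot 1/24 → sign +
signature = (1, 2, 0)

Answer: (1, 2, 0)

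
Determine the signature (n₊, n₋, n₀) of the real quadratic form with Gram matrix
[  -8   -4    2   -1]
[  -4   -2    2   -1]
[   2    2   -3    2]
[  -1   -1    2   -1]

step 0: pivot -8 → sign −
step 1: pivot -5/2 → sign −
step 2: pivot 2/5 → sign +
step 3: pivot 1/4 → sign +
signature = (2, 2, 0)

Answer: (2, 2, 0)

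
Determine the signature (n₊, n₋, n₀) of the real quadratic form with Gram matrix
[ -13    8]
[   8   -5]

step 0: pivot -13 → sign −
step 1: pivot -1/13 → sign −
signature = (0, 2, 0)

Answer: (0, 2, 0)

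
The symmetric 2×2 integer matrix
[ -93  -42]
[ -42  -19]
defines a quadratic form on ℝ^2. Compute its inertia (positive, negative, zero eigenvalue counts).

Answer: (0, 2, 0)

Derivation:
step 0: pivot -93 → sign −
step 1: pivot -1/31 → sign −
signature = (0, 2, 0)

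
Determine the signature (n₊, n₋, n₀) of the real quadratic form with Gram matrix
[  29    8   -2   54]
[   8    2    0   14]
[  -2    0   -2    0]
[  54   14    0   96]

step 0: pivot 29 → sign +
step 1: pivot -6/29 → sign −
step 2: pivot -2/3 → sign −
step 3: pivot 2 → sign +
signature = (2, 2, 0)

Answer: (2, 2, 0)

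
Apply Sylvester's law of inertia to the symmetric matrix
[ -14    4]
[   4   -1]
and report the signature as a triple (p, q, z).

Answer: (1, 1, 0)

Derivation:
step 0: pivot -14 → sign −
step 1: pivot 1/7 → sign +
signature = (1, 1, 0)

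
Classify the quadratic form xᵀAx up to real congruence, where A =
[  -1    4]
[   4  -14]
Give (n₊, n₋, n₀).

step 0: pivot -1 → sign −
step 1: pivot 2 → sign +
signature = (1, 1, 0)

Answer: (1, 1, 0)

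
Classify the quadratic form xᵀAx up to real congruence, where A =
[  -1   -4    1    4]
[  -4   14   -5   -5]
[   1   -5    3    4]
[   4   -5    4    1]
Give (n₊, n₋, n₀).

Answer: (3, 1, 0)

Derivation:
step 0: pivot -1 → sign −
step 1: pivot 30 → sign +
step 2: pivot 13/10 → sign +
step 3: pivot 1/13 → sign +
signature = (3, 1, 0)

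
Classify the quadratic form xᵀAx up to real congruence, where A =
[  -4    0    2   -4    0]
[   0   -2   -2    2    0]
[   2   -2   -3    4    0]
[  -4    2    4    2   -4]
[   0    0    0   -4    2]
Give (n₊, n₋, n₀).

Answer: (1, 2, 2)

Derivation:
step 0: pivot -4 → sign −
step 1: pivot -2 → sign −
step 2: pivot 8 → sign +
step 3: row/col 3 already zero → sign 0
step 4: row/col 4 already zero → sign 0
signature = (1, 2, 2)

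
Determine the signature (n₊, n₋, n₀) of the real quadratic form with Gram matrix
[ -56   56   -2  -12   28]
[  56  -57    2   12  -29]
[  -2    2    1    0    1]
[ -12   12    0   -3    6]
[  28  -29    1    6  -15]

Answer: (1, 3, 1)

Derivation:
step 0: pivot -56 → sign −
step 1: pivot -1 → sign −
step 2: pivot 15/14 → sign +
step 3: pivot -3/5 → sign −
step 4: row/col 4 already zero → sign 0
signature = (1, 3, 1)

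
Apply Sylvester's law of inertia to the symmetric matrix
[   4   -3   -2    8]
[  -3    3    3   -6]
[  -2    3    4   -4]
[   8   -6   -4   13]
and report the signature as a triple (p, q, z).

step 0: pivot 4 → sign +
step 1: pivot 3/4 → sign +
step 2: pivot -3 → sign −
step 3: row/col 3 already zero → sign 0
signature = (2, 1, 1)

Answer: (2, 1, 1)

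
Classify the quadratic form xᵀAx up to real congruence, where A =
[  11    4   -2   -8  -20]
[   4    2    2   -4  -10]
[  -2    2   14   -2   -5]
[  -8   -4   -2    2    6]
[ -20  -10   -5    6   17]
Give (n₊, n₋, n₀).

Answer: (3, 2, 0)

Derivation:
step 0: pivot 11 → sign +
step 1: pivot 6/11 → sign +
step 2: pivot -6 → sign −
step 3: pivot 2/3 → sign +
step 4: pivot -1/2 → sign −
signature = (3, 2, 0)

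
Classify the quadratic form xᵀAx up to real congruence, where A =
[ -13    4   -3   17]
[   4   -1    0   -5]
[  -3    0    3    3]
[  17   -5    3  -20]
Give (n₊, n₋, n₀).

Answer: (2, 1, 1)

Derivation:
step 0: pivot -13 → sign −
step 1: pivot 3/13 → sign +
step 2: pivot 2 → sign +
step 3: row/col 3 already zero → sign 0
signature = (2, 1, 1)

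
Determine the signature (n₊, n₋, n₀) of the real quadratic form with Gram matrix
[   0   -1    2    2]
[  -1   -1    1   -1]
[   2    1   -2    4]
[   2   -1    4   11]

Answer: (2, 2, 0)

Derivation:
step 0: pivot -1 → sign −
step 1: pivot 1 → sign +
step 2: pivot -2 → sign −
step 3: pivot 3 → sign +
signature = (2, 2, 0)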